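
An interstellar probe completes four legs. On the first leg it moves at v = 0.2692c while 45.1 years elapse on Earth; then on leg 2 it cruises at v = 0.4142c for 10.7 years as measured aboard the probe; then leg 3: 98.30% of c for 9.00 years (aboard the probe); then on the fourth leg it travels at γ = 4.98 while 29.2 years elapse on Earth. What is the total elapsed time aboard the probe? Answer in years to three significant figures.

Leg 1: γ = 1/√(1 − 0.2692²) = 1/√0.9275 = 1.038; τ_1 = 45.1/1.038 = 43.44 years.
Leg 2: 10.7 years is already measured aboard the probe.
Leg 3: 9.00 years is already measured aboard the probe.
Leg 4: γ = 4.98; τ_4 = 29.2/4.980 = 5.863 years.
Total: 43.44 + 10.70 + 9.000 + 5.863 years.

τ = 69.0 years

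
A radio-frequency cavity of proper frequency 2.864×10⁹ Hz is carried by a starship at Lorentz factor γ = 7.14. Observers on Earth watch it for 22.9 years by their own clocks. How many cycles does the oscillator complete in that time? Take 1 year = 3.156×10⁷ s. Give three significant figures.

N = 2.90×10¹⁷

γ = 7.14
During 22.9 years of lab time, the oscillator's proper time advances by τ = Δt/γ = 22.9/7.140 = 3.207 years = 1.012×10⁸ s.
N = f × τ = 2.864×10⁹ × 1.012×10⁸ = 2.899×10¹⁷.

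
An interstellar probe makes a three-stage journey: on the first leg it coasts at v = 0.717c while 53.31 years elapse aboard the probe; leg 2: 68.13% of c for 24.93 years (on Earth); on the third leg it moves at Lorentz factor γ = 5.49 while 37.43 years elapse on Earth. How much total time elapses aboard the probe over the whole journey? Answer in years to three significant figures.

τ = 78.4 years

Leg 1: 53.31 years is already measured aboard the probe.
Leg 2: β = 0.6813; γ = 1/√(1 − 0.6813²) = 1/√0.5358 = 1.366; τ_2 = 24.93/1.366 = 18.25 years.
Leg 3: γ = 5.49; τ_3 = 37.43/5.490 = 6.818 years.
Total: 53.31 + 18.25 + 6.818 years.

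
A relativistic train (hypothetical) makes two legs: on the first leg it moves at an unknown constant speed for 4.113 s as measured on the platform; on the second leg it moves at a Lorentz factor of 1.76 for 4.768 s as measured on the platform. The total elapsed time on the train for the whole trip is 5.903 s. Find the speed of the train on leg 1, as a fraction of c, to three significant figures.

β = 0.630

Leg 1: speed unknown; τ_1 = 4.113/γ_1.
Leg 2: γ = 1.76; τ_2 = 4.768/1.760 = 2.709 s.
Total proper time: τ_1 + 2.709 = 5.903, so τ_1 = 5.903 − 2.709 = 3.194 s.
γ_1 = 4.113/3.194 = 1.288; β = √(1 − 1/γ²) = √0.3970.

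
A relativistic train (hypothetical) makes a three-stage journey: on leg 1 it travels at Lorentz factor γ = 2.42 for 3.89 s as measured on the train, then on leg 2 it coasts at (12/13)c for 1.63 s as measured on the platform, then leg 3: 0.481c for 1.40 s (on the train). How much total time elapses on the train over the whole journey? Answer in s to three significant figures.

Leg 1: 3.89 s is already measured on the train.
Leg 2: γ = 1/√(1 − (12/13)²) = 13/5 = 2.600; τ_2 = 1.63/2.600 = 0.6269 s.
Leg 3: 1.40 s is already measured on the train.
Total: 3.890 + 0.6269 + 1.400 s.

τ = 5.92 s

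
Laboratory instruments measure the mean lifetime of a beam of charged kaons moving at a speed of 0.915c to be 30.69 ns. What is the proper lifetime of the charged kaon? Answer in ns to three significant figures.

τ₀ = 12.4 ns

γ = 1/√(1 − 0.915²) = 1/√0.1628 = 2.479
The lab-frame lifetime is the dilated interval; the proper lifetime is τ₀ = Δt/γ = 30.69/2.479 ns.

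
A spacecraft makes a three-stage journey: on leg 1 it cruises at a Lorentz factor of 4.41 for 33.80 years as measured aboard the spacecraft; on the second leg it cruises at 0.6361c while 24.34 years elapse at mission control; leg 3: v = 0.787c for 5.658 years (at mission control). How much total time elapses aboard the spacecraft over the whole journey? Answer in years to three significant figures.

Leg 1: 33.80 years is already measured aboard the spacecraft.
Leg 2: γ = 1/√(1 − 0.6361²) = 1/√0.5954 = 1.296; τ_2 = 24.34/1.296 = 18.78 years.
Leg 3: γ = 1/√(1 − 0.787²) = 1/√0.3806 = 1.621; τ_3 = 5.658/1.621 = 3.491 years.
Total: 33.80 + 18.78 + 3.491 years.

τ = 56.1 years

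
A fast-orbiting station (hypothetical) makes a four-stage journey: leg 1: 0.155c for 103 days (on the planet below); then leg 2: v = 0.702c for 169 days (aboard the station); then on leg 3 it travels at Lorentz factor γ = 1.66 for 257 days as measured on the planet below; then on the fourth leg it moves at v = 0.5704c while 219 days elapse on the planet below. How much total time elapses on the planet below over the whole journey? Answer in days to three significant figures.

Leg 1: 103 days is already measured on the planet below.
Leg 2: γ = 1/√(1 − 0.702²) = 1/√0.5072 = 1.404; Δt_2 = 1.404 × 169 = 237.3 days.
Leg 3: 257 days is already measured on the planet below.
Leg 4: 219 days is already measured on the planet below.
Total: 103.0 + 237.3 + 257.0 + 219.0 days.

Δt = 816 days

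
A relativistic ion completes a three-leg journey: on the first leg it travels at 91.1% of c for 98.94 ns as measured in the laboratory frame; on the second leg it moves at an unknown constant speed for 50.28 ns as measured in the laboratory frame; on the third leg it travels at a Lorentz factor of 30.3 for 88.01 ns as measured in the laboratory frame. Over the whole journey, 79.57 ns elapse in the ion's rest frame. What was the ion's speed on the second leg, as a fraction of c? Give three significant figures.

β = 0.701

Leg 1: β = 0.911; γ = 1/√(1 − 0.911²) = 1/√0.1701 = 2.425; τ_1 = 98.94/2.425 = 40.80 ns.
Leg 2: speed unknown; τ_2 = 50.28/γ_2.
Leg 3: γ = 30.3; τ_3 = 88.01/30.30 = 2.905 ns.
Total proper time: 40.80 + τ_2 + 2.905 = 79.57, so τ_2 = 79.57 − 43.71 = 35.86 ns.
γ_2 = 50.28/35.86 = 1.402; β = √(1 − 1/γ²) = √0.4913.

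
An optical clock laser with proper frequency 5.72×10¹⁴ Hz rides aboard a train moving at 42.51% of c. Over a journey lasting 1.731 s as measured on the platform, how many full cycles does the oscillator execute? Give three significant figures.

N = 8.96×10¹⁴

β = 0.4251; γ = 1/√(1 − 0.4251²) = 1/√0.8193 = 1.105
The oscillator's own cycle count is N = f × τ where τ is the proper time on the train. τ = Δt/γ = 1.731/1.105 = 1.567 s = 1.567×10⁰ s.
N = 5.72×10¹⁴ × 1.567×10⁰ = 8.962×10¹⁴.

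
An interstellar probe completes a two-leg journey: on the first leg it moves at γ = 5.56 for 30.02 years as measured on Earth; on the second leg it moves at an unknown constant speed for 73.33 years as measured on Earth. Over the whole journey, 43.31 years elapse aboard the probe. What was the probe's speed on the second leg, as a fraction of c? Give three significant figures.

Leg 1: γ = 5.56; τ_1 = 30.02/5.560 = 5.399 years.
Leg 2: speed unknown; τ_2 = 73.33/γ_2.
Total proper time: 5.399 + τ_2 = 43.31, so τ_2 = 43.31 − 5.399 = 37.91 years.
γ_2 = 73.33/37.91 = 1.934; β = √(1 − 1/γ²) = √0.7327.

β = 0.856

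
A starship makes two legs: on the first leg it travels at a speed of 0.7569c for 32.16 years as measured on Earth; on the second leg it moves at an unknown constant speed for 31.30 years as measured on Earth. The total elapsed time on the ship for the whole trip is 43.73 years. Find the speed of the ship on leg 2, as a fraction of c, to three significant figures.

Leg 1: γ = 1/√(1 − 0.7569²) = 1/√0.4271 = 1.530; τ_1 = 32.16/1.530 = 21.02 years.
Leg 2: speed unknown; τ_2 = 31.30/γ_2.
Total proper time: 21.02 + τ_2 = 43.73, so τ_2 = 43.73 − 21.02 = 22.71 years.
γ_2 = 31.30/22.71 = 1.378; β = √(1 − 1/γ²) = √0.4735.

β = 0.688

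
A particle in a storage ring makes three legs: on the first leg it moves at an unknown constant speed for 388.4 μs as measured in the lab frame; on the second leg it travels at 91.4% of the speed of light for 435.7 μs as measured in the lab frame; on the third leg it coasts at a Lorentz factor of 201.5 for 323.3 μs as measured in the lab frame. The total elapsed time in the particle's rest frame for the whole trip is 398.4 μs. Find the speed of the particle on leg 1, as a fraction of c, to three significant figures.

Leg 1: speed unknown; τ_1 = 388.4/γ_1.
Leg 2: β = 0.914; γ = 1/√(1 − 0.914²) = 1/√0.1646 = 2.465; τ_2 = 435.7/2.465 = 176.8 μs.
Leg 3: γ = 201.5; τ_3 = 323.3/201.5 = 1.604 μs.
Total proper time: τ_1 + 176.8 + 1.604 = 398.4, so τ_1 = 398.4 − 178.4 = 220.0 μs.
γ_1 = 388.4/220.0 = 1.765; β = √(1 − 1/γ²) = √0.6791.

β = 0.824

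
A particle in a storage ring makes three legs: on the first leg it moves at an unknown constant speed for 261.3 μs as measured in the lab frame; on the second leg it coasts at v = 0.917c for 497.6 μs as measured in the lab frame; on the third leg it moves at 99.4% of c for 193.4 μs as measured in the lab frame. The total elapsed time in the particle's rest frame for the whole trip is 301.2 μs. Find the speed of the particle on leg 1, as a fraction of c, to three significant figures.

β = 0.950

Leg 1: speed unknown; τ_1 = 261.3/γ_1.
Leg 2: γ = 1/√(1 − 0.917²) = 1/√0.1591 = 2.507; τ_2 = 497.6/2.507 = 198.5 μs.
Leg 3: β = 0.994; γ = 1/√(1 − 0.994²) = 1/√0.01196 = 9.142; τ_3 = 193.4/9.142 = 21.15 μs.
Total proper time: τ_1 + 198.5 + 21.15 = 301.2, so τ_1 = 301.2 − 219.6 = 81.56 μs.
γ_1 = 261.3/81.56 = 3.204; β = √(1 − 1/γ²) = √0.9026.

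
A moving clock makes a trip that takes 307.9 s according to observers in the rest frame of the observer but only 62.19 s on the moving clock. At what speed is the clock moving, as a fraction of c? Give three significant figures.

The proper time is measured on the moving clock (both events occur at the clock's location); Δt is measured in the rest frame of the observer. γ = Δt/τ = 307.9/62.19 = 4.951.
β = √(1 − 1/γ²) = √(1 − 0.04080) = √0.9592

β = 0.979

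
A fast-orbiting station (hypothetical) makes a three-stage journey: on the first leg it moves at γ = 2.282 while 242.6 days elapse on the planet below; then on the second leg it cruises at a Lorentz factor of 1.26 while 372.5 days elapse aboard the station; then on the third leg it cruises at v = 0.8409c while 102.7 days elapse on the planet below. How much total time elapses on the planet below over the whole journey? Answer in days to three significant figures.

Leg 1: 242.6 days is already measured on the planet below.
Leg 2: γ = 1.26; Δt_2 = 1.260 × 372.5 = 469.4 days.
Leg 3: 102.7 days is already measured on the planet below.
Total: 242.6 + 469.4 + 102.7 days.

Δt = 815 days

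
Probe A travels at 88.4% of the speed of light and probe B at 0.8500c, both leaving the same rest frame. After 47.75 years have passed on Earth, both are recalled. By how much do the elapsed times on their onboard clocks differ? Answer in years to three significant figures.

|τ_A − τ_B| = 2.83 years

A: β = 0.884; γ = 1/√(1 − 0.884²) = 1/√0.2185 = 2.139; τ_A = 47.75/2.139 = 22.32 years.
B: γ = 1/√(1 − 0.8500²) = 1/√0.2775 = 1.898; τ_B = 47.75/1.898 = 25.15 years.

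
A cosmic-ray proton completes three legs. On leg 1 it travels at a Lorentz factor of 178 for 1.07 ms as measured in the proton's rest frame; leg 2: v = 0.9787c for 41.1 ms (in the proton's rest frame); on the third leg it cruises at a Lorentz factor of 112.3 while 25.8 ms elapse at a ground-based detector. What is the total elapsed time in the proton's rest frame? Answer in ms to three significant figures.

τ = 42.4 ms

Leg 1: 1.07 ms is already measured in the proton's rest frame.
Leg 2: 41.1 ms is already measured in the proton's rest frame.
Leg 3: γ = 112.3; τ_3 = 25.8/112.3 = 0.2297 ms.
Total: 1.070 + 41.10 + 0.2297 ms.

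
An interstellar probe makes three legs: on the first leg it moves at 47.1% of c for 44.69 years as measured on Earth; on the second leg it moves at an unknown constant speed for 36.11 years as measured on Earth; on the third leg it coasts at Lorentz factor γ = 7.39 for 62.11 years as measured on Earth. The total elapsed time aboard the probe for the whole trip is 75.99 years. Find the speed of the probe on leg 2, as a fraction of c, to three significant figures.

Leg 1: β = 0.471; γ = 1/√(1 − 0.471²) = 1/√0.7782 = 1.134; τ_1 = 44.69/1.134 = 39.42 years.
Leg 2: speed unknown; τ_2 = 36.11/γ_2.
Leg 3: γ = 7.39; τ_3 = 62.11/7.390 = 8.405 years.
Total proper time: 39.42 + τ_2 + 8.405 = 75.99, so τ_2 = 75.99 − 47.83 = 28.16 years.
γ_2 = 36.11/28.16 = 1.282; β = √(1 − 1/γ²) = √0.3917.

β = 0.626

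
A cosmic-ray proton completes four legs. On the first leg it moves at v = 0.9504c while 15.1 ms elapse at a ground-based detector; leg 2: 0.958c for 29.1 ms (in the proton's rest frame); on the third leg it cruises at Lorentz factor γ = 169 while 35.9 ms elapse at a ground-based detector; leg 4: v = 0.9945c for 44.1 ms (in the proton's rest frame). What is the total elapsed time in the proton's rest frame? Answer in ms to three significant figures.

τ = 78.1 ms

Leg 1: γ = 1/√(1 − 0.9504²) = 1/√0.09674 = 3.215; τ_1 = 15.1/3.215 = 4.697 ms.
Leg 2: 29.1 ms is already measured in the proton's rest frame.
Leg 3: γ = 169; τ_3 = 35.9/169.0 = 0.2124 ms.
Leg 4: 44.1 ms is already measured in the proton's rest frame.
Total: 4.697 + 29.10 + 0.2124 + 44.10 ms.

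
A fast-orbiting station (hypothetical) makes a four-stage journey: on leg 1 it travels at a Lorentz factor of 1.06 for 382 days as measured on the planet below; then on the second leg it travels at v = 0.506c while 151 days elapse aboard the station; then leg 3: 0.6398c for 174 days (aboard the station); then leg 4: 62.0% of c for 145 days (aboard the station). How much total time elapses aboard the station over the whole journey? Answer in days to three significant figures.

Leg 1: γ = 1.06; τ_1 = 382/1.060 = 360.4 days.
Leg 2: 151 days is already measured aboard the station.
Leg 3: 174 days is already measured aboard the station.
Leg 4: 145 days is already measured aboard the station.
Total: 360.4 + 151.0 + 174.0 + 145.0 days.

τ = 830 days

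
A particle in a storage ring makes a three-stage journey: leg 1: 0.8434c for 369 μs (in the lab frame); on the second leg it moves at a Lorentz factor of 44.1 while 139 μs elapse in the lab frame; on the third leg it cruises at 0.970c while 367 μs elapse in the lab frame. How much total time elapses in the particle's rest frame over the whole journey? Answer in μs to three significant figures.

τ = 291 μs

Leg 1: γ = 1/√(1 − 0.8434²) = 1/√0.2887 = 1.861; τ_1 = 369/1.861 = 198.3 μs.
Leg 2: γ = 44.1; τ_2 = 139/44.10 = 3.152 μs.
Leg 3: γ = 1/√(1 − 0.970²) = 1/√0.05910 = 4.113; τ_3 = 367/4.113 = 89.22 μs.
Total: 198.3 + 3.152 + 89.22 μs.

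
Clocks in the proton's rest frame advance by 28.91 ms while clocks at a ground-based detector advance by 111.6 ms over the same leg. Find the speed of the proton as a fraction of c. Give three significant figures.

β = 0.966

The proper time is measured in the proton's rest frame (both events occur at the proton's location); Δt is measured at a ground-based detector. γ = Δt/τ = 111.6/28.91 = 3.860.
β = √(1 − 1/γ²) = √(1 − 0.06711) = √0.9329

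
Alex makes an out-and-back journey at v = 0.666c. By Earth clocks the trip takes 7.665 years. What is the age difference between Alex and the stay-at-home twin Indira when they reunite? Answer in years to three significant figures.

Δt − τ = 1.95 years

γ = 1/√(1 − 0.666²) = 1/√0.5564 = 1.341
Alex's elapsed proper time: τ = 7.665/1.341 = 5.718 years.
Age gap = Δt − τ = 7.665 − 5.718 years.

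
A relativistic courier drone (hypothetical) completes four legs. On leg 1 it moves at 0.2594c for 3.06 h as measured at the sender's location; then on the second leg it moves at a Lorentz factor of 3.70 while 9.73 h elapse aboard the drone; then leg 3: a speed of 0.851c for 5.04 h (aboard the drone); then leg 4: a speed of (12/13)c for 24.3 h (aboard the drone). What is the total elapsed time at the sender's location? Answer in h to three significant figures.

Δt = 112 h

Leg 1: 3.06 h is already measured at the sender's location.
Leg 2: γ = 3.70; Δt_2 = 3.700 × 9.73 = 36.00 h.
Leg 3: γ = 1/√(1 − 0.851²) = 1/√0.2758 = 1.904; Δt_3 = 1.904 × 5.04 = 9.597 h.
Leg 4: γ = 1/√(1 − (12/13)²) = 13/5 = 2.600; Δt_4 = 2.600 × 24.3 = 63.18 h.
Total: 3.060 + 36.00 + 9.597 + 63.18 h.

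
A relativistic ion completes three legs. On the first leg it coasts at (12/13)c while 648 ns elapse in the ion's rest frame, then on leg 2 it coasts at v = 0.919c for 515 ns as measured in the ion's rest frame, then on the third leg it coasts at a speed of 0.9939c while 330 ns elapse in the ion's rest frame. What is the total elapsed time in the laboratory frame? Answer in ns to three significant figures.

Leg 1: γ = 1/√(1 − (12/13)²) = 13/5 = 2.600; Δt_1 = 2.600 × 648 = 1685 ns.
Leg 2: γ = 1/√(1 − 0.919²) = 1/√0.1554 = 2.536; Δt_2 = 2.536 × 515 = 1306 ns.
Leg 3: γ = 1/√(1 − 0.9939²) = 1/√0.01216 = 9.067; Δt_3 = 9.067 × 330 = 2992 ns.
Total: 1685 + 1306 + 2992 ns.

Δt = 5980 ns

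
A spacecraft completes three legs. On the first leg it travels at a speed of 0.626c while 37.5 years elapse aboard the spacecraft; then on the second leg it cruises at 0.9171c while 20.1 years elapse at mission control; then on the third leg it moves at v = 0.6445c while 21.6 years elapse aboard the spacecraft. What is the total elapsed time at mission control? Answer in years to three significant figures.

Leg 1: γ = 1/√(1 − 0.626²) = 1/√0.6081 = 1.282; Δt_1 = 1.282 × 37.5 = 48.09 years.
Leg 2: 20.1 years is already measured at mission control.
Leg 3: γ = 1/√(1 − 0.6445²) = 1/√0.5846 = 1.308; Δt_3 = 1.308 × 21.6 = 28.25 years.
Total: 48.09 + 20.10 + 28.25 years.

Δt = 96.4 years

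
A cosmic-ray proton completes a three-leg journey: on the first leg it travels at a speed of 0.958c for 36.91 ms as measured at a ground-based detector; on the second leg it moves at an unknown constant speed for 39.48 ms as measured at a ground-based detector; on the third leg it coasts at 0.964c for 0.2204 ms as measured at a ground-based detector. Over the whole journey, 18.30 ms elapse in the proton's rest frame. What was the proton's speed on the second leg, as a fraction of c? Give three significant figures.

β = 0.981

Leg 1: γ = 1/√(1 − 0.958²) = 1/√0.08224 = 3.487; τ_1 = 36.91/3.487 = 10.58 ms.
Leg 2: speed unknown; τ_2 = 39.48/γ_2.
Leg 3: γ = 1/√(1 − 0.964²) = 1/√0.07070 = 3.761; τ_3 = 0.2204/3.761 = 0.05860 ms.
Total proper time: 10.58 + τ_2 + 0.05860 = 18.30, so τ_2 = 18.30 − 10.64 = 7.657 ms.
γ_2 = 39.48/7.657 = 5.156; β = √(1 − 1/γ²) = √0.9624.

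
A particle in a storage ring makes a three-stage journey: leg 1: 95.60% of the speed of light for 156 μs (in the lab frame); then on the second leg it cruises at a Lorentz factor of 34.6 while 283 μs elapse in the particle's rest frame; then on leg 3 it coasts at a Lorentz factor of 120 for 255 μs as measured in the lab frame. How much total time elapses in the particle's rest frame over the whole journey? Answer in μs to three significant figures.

τ = 331 μs

Leg 1: β = 0.9560; γ = 1/√(1 − 0.9560²) = 1/√0.08606 = 3.409; τ_1 = 156/3.409 = 45.77 μs.
Leg 2: 283 μs is already measured in the particle's rest frame.
Leg 3: γ = 120; τ_3 = 255/120.0 = 2.125 μs.
Total: 45.77 + 283.0 + 2.125 μs.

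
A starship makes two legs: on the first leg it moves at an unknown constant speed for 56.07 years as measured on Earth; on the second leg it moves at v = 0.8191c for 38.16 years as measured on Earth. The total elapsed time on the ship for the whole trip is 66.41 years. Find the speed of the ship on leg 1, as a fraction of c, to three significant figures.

Leg 1: speed unknown; τ_1 = 56.07/γ_1.
Leg 2: γ = 1/√(1 − 0.8191²) = 1/√0.3291 = 1.743; τ_2 = 38.16/1.743 = 21.89 years.
Total proper time: τ_1 + 21.89 = 66.41, so τ_1 = 66.41 − 21.89 = 44.52 years.
γ_1 = 56.07/44.52 = 1.259; β = √(1 − 1/γ²) = √0.3696.

β = 0.608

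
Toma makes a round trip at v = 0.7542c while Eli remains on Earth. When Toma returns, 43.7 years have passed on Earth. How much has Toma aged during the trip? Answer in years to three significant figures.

γ = 1/√(1 − 0.7542²) = 1/√0.4312 = 1.523
Toma's clock measures proper time along the trip: τ = Δt/γ = 43.7/1.523 years.

τ = 28.7 years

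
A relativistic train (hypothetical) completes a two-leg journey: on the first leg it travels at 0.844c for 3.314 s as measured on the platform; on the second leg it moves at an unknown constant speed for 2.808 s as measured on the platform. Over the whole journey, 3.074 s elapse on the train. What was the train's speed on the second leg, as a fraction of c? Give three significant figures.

Leg 1: γ = 1/√(1 − 0.844²) = 1/√0.2877 = 1.864; τ_1 = 3.314/1.864 = 1.777 s.
Leg 2: speed unknown; τ_2 = 2.808/γ_2.
Total proper time: 1.777 + τ_2 = 3.074, so τ_2 = 3.074 − 1.777 = 1.297 s.
γ_2 = 2.808/1.297 = 2.166; β = √(1 − 1/γ²) = √0.7868.

β = 0.887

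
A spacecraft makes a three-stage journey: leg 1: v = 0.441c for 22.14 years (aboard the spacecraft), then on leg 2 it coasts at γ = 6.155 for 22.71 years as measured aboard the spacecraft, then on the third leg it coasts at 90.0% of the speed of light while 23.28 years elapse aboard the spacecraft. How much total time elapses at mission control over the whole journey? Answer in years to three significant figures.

Leg 1: γ = 1/√(1 − 0.441²) = 1/√0.8055 = 1.114; Δt_1 = 1.114 × 22.14 = 24.67 years.
Leg 2: γ = 6.155; Δt_2 = 6.155 × 22.71 = 139.8 years.
Leg 3: β = 0.900; γ = 1/√(1 − 0.900²) = 1/√0.1900 = 2.294; Δt_3 = 2.294 × 23.28 = 53.41 years.
Total: 24.67 + 139.8 + 53.41 years.

Δt = 218 years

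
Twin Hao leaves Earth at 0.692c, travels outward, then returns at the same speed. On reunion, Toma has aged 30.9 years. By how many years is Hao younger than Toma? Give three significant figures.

γ = 1/√(1 − 0.692²) = 1/√0.5211 = 1.385
Hao's elapsed proper time: τ = 30.9/1.385 = 22.31 years.
Age gap = Δt − τ = 30.9 − 22.31 years.

Δt − τ = 8.59 years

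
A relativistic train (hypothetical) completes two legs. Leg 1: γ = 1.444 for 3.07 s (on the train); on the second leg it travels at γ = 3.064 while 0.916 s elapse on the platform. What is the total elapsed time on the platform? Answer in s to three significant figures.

Δt = 5.35 s

Leg 1: γ = 1.444; Δt_1 = 1.444 × 3.07 = 4.433 s.
Leg 2: 0.916 s is already measured on the platform.
Total: 4.433 + 0.9160 s.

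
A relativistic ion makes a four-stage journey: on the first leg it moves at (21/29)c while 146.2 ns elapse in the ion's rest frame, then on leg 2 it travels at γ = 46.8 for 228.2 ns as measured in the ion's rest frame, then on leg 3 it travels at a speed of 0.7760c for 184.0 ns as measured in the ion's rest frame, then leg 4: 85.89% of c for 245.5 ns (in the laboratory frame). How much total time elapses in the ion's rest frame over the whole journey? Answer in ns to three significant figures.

τ = 684 ns

Leg 1: 146.2 ns is already measured in the ion's rest frame.
Leg 2: 228.2 ns is already measured in the ion's rest frame.
Leg 3: 184.0 ns is already measured in the ion's rest frame.
Leg 4: β = 0.8589; γ = 1/√(1 − 0.8589²) = 1/√0.2623 = 1.953; τ_4 = 245.5/1.953 = 125.7 ns.
Total: 146.2 + 228.2 + 184.0 + 125.7 ns.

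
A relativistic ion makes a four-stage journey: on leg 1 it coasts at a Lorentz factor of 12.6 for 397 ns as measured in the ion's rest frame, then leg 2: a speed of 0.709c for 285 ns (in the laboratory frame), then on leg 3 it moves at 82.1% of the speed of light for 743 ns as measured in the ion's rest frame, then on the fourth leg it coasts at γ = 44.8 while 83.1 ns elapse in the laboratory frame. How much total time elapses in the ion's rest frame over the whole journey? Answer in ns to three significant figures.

Leg 1: 397 ns is already measured in the ion's rest frame.
Leg 2: γ = 1/√(1 − 0.709²) = 1/√0.4973 = 1.418; τ_2 = 285/1.418 = 201.0 ns.
Leg 3: 743 ns is already measured in the ion's rest frame.
Leg 4: γ = 44.8; τ_4 = 83.1/44.80 = 1.855 ns.
Total: 397.0 + 201.0 + 743.0 + 1.855 ns.

τ = 1340 ns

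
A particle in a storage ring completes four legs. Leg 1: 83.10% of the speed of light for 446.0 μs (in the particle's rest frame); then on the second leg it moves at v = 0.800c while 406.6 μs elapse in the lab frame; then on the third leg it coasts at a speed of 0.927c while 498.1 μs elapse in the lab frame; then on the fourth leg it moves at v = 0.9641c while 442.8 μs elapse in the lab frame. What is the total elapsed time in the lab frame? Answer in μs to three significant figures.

Δt = 2150 μs

Leg 1: β = 0.8310; γ = 1/√(1 − 0.8310²) = 1/√0.3094 = 1.798; Δt_1 = 1.798 × 446.0 = 801.8 μs.
Leg 2: 406.6 μs is already measured in the lab frame.
Leg 3: 498.1 μs is already measured in the lab frame.
Leg 4: 442.8 μs is already measured in the lab frame.
Total: 801.8 + 406.6 + 498.1 + 442.8 μs.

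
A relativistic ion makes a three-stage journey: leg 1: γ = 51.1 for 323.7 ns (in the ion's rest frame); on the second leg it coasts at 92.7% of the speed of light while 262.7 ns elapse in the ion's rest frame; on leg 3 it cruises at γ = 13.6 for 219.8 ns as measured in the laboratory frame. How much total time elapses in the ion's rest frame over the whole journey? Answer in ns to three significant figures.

Leg 1: 323.7 ns is already measured in the ion's rest frame.
Leg 2: 262.7 ns is already measured in the ion's rest frame.
Leg 3: γ = 13.6; τ_3 = 219.8/13.60 = 16.16 ns.
Total: 323.7 + 262.7 + 16.16 ns.

τ = 603 ns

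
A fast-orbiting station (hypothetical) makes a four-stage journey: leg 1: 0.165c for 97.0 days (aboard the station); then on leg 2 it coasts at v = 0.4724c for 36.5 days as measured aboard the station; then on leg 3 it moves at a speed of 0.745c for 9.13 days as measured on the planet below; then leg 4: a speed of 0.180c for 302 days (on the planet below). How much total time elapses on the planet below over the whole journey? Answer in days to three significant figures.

Leg 1: γ = 1/√(1 − 0.165²) = 1/√0.9728 = 1.014; Δt_1 = 1.014 × 97.0 = 98.35 days.
Leg 2: γ = 1/√(1 − 0.4724²) = 1/√0.7768 = 1.135; Δt_2 = 1.135 × 36.5 = 41.41 days.
Leg 3: 9.13 days is already measured on the planet below.
Leg 4: 302 days is already measured on the planet below.
Total: 98.35 + 41.41 + 9.130 + 302.0 days.

Δt = 451 days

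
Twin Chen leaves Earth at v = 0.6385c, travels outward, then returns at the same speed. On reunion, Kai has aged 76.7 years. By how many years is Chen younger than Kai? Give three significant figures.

Δt − τ = 17.7 years

γ = 1/√(1 − 0.6385²) = 1/√0.5923 = 1.299
Chen's elapsed proper time: τ = 76.7/1.299 = 59.03 years.
Age gap = Δt − τ = 76.7 − 59.03 years.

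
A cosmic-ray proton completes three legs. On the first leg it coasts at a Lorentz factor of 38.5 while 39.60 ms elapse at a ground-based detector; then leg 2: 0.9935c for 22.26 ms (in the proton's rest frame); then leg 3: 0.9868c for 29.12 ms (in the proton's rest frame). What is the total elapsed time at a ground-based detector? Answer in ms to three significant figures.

Leg 1: 39.60 ms is already measured at a ground-based detector.
Leg 2: γ = 1/√(1 − 0.9935²) = 1/√0.01296 = 8.785; Δt_2 = 8.785 × 22.26 = 195.6 ms.
Leg 3: γ = 1/√(1 − 0.9868²) = 1/√0.02623 = 6.175; Δt_3 = 6.175 × 29.12 = 179.8 ms.
Total: 39.60 + 195.6 + 179.8 ms.

Δt = 415 ms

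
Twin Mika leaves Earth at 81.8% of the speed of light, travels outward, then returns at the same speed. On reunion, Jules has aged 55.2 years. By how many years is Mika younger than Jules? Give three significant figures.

β = 0.818; γ = 1/√(1 − 0.818²) = 1/√0.3309 = 1.738
Mika's elapsed proper time: τ = 55.2/1.738 = 31.75 years.
Age gap = Δt − τ = 55.2 − 31.75 years.

Δt − τ = 23.4 years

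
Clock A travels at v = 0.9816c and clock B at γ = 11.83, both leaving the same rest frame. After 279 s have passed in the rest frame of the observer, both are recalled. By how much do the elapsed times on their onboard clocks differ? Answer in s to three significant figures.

A: γ = 1/√(1 − 0.9816²) = 1/√0.03646 = 5.237; τ_A = 279/5.237 = 53.27 s.
B: γ = 11.83; τ_B = 279/11.83 = 23.58 s.

|τ_A − τ_B| = 29.7 s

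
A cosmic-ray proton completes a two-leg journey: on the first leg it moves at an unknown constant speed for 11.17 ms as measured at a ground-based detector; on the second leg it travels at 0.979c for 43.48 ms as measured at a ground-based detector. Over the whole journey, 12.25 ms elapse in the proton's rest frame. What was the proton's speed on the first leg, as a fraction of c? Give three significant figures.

Leg 1: speed unknown; τ_1 = 11.17/γ_1.
Leg 2: γ = 1/√(1 − 0.979²) = 1/√0.04156 = 4.905; τ_2 = 43.48/4.905 = 8.864 ms.
Total proper time: τ_1 + 8.864 = 12.25, so τ_1 = 12.25 − 8.864 = 3.386 ms.
γ_1 = 11.17/3.386 = 3.299; β = √(1 − 1/γ²) = √0.9081.

β = 0.953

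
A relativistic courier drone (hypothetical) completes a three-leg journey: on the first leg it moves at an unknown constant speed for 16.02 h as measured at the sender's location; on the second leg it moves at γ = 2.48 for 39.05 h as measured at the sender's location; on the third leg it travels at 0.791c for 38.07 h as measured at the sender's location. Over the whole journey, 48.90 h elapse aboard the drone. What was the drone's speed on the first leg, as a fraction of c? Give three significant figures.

β = 0.788

Leg 1: speed unknown; τ_1 = 16.02/γ_1.
Leg 2: γ = 2.48; τ_2 = 39.05/2.480 = 15.75 h.
Leg 3: γ = 1/√(1 − 0.791²) = 1/√0.3743 = 1.634; τ_3 = 38.07/1.634 = 23.29 h.
Total proper time: τ_1 + 15.75 + 23.29 = 48.90, so τ_1 = 48.90 − 39.04 = 9.862 h.
γ_1 = 16.02/9.862 = 1.624; β = √(1 − 1/γ²) = √0.6210.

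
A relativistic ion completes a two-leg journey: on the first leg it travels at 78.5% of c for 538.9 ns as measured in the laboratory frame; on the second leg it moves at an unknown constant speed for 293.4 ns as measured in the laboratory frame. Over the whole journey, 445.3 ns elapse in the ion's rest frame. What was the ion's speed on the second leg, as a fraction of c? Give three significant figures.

Leg 1: β = 0.785; γ = 1/√(1 − 0.785²) = 1/√0.3838 = 1.614; τ_1 = 538.9/1.614 = 333.8 ns.
Leg 2: speed unknown; τ_2 = 293.4/γ_2.
Total proper time: 333.8 + τ_2 = 445.3, so τ_2 = 445.3 − 333.8 = 111.5 ns.
γ_2 = 293.4/111.5 = 2.632; β = √(1 − 1/γ²) = √0.8557.

β = 0.925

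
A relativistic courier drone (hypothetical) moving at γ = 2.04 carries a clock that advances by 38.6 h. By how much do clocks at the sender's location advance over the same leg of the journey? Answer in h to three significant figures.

Δt = 78.7 h

γ = 2.04
The interval measured aboard the drone is the proper time (both events occur at the same place in that frame); the lab-frame interval is Δt = γτ = 2.040 × 38.6 h.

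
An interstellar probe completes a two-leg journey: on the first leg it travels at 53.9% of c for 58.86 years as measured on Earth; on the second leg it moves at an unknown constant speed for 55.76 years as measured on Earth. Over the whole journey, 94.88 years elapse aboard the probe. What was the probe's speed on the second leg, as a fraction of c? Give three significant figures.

Leg 1: β = 0.539; γ = 1/√(1 − 0.539²) = 1/√0.7095 = 1.187; τ_1 = 58.86/1.187 = 49.58 years.
Leg 2: speed unknown; τ_2 = 55.76/γ_2.
Total proper time: 49.58 + τ_2 = 94.88, so τ_2 = 94.88 − 49.58 = 45.30 years.
γ_2 = 55.76/45.30 = 1.231; β = √(1 − 1/γ²) = √0.3399.

β = 0.583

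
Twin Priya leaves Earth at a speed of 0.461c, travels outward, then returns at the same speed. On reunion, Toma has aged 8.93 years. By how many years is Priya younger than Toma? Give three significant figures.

Δt − τ = 1.01 years

γ = 1/√(1 − 0.461²) = 1/√0.7875 = 1.127
Priya's elapsed proper time: τ = 8.93/1.127 = 7.924 years.
Age gap = Δt − τ = 8.93 − 7.924 years.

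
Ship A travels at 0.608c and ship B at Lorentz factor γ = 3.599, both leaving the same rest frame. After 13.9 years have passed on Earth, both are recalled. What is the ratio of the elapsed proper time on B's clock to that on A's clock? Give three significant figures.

A: γ = 1/√(1 − 0.608²) = 1/√0.6303 = 1.260. B: γ = 3.599.
τ_A/τ_B = γ_B/γ_A = 3.599/1.260 = 2.857, so τ_B/τ_A = 0.3500.

τ_B/τ_A = 0.350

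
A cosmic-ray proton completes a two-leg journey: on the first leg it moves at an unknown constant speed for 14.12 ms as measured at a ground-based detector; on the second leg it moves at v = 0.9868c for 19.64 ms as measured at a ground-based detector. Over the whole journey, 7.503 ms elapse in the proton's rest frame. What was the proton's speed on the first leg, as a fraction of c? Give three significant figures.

β = 0.952

Leg 1: speed unknown; τ_1 = 14.12/γ_1.
Leg 2: γ = 1/√(1 − 0.9868²) = 1/√0.02623 = 6.175; τ_2 = 19.64/6.175 = 3.181 ms.
Total proper time: τ_1 + 3.181 = 7.503, so τ_1 = 7.503 − 3.181 = 4.322 ms.
γ_1 = 14.12/4.322 = 3.267; β = √(1 − 1/γ²) = √0.9063.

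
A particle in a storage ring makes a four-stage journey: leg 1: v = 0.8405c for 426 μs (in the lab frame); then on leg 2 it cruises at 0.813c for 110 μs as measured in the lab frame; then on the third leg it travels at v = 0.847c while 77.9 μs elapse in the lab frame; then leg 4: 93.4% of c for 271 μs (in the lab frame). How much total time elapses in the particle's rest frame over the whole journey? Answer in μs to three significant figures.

τ = 433 μs

Leg 1: γ = 1/√(1 − 0.8405²) = 1/√0.2936 = 1.846; τ_1 = 426/1.846 = 230.8 μs.
Leg 2: γ = 1/√(1 − 0.813²) = 1/√0.3390 = 1.717; τ_2 = 110/1.717 = 64.05 μs.
Leg 3: γ = 1/√(1 − 0.847²) = 1/√0.2826 = 1.881; τ_3 = 77.9/1.881 = 41.41 μs.
Leg 4: β = 0.934; γ = 1/√(1 − 0.934²) = 1/√0.1276 = 2.799; τ_4 = 271/2.799 = 96.82 μs.
Total: 230.8 + 64.05 + 41.41 + 96.82 μs.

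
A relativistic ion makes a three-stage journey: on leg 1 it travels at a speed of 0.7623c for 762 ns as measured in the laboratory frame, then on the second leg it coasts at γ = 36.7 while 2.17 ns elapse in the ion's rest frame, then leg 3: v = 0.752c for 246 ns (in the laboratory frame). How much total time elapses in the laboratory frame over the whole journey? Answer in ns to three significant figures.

Δt = 1090 ns

Leg 1: 762 ns is already measured in the laboratory frame.
Leg 2: γ = 36.7; Δt_2 = 36.70 × 2.17 = 79.64 ns.
Leg 3: 246 ns is already measured in the laboratory frame.
Total: 762.0 + 79.64 + 246.0 ns.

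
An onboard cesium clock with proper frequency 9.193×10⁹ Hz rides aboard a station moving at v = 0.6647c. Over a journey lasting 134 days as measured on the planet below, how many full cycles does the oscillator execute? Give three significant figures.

γ = 1/√(1 − 0.6647²) = 1/√0.5582 = 1.338
The oscillator's own cycle count is N = f × τ where τ is the proper time aboard the station. τ = Δt/γ = 134/1.338 = 100.1 days = 8.650×10⁶ s.
N = 9.193×10⁹ × 8.650×10⁶ = 7.952×10¹⁶.

N = 7.95×10¹⁶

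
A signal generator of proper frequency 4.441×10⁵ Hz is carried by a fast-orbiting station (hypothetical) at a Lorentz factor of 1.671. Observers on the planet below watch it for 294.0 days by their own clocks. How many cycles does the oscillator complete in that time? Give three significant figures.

γ = 1.671
During 294.0 days of lab time, the oscillator's proper time advances by τ = Δt/γ = 294.0/1.671 = 175.9 days = 1.520×10⁷ s.
N = f × τ = 4.441×10⁵ × 1.520×10⁷ = 6.751×10¹².

N = 6.75×10¹²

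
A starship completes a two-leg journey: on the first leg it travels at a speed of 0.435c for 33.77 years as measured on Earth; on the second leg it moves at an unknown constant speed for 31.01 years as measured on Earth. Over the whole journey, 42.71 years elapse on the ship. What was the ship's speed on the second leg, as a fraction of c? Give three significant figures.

β = 0.918

Leg 1: γ = 1/√(1 − 0.435²) = 1/√0.8108 = 1.111; τ_1 = 33.77/1.111 = 30.41 years.
Leg 2: speed unknown; τ_2 = 31.01/γ_2.
Total proper time: 30.41 + τ_2 = 42.71, so τ_2 = 42.71 − 30.41 = 12.30 years.
γ_2 = 31.01/12.30 = 2.521; β = √(1 − 1/γ²) = √0.8426.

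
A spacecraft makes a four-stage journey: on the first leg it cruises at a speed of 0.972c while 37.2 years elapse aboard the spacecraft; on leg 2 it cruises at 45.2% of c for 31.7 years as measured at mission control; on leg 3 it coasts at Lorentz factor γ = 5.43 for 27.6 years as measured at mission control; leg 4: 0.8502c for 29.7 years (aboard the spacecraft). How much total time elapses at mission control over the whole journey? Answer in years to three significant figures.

Leg 1: γ = 1/√(1 − 0.972²) = 1/√0.05522 = 4.256; Δt_1 = 4.256 × 37.2 = 158.3 years.
Leg 2: 31.7 years is already measured at mission control.
Leg 3: 27.6 years is already measured at mission control.
Leg 4: γ = 1/√(1 − 0.8502²) = 1/√0.2772 = 1.899; Δt_4 = 1.899 × 29.7 = 56.41 years.
Total: 158.3 + 31.70 + 27.60 + 56.41 years.

Δt = 274 years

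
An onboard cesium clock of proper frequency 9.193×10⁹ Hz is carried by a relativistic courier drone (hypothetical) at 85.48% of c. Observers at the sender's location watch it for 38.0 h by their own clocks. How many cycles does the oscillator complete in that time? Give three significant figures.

β = 0.8548; γ = 1/√(1 − 0.8548²) = 1/√0.2693 = 1.927
During 38.0 h of lab time, the oscillator's proper time advances by τ = Δt/γ = 38.0/1.927 = 19.72 h = 7.099×10⁴ s.
N = f × τ = 9.193×10⁹ × 7.099×10⁴ = 6.526×10¹⁴.

N = 6.53×10¹⁴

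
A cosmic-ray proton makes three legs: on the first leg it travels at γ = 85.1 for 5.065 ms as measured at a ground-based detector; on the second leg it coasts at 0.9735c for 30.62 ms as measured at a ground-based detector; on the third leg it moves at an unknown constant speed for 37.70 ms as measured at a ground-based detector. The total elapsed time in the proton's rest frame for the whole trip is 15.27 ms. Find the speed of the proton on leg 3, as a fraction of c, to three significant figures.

β = 0.976

Leg 1: γ = 85.1; τ_1 = 5.065/85.10 = 0.05952 ms.
Leg 2: γ = 1/√(1 − 0.9735²) = 1/√0.05230 = 4.373; τ_2 = 30.62/4.373 = 7.002 ms.
Leg 3: speed unknown; τ_3 = 37.70/γ_3.
Total proper time: 0.05952 + 7.002 + τ_3 = 15.27, so τ_3 = 15.27 − 7.062 = 8.208 ms.
γ_3 = 37.70/8.208 = 4.593; β = √(1 − 1/γ²) = √0.9526.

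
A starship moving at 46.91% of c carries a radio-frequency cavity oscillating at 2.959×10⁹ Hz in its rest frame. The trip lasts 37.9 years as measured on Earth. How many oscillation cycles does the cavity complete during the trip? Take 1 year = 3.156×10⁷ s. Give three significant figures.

N = 3.13×10¹⁸

β = 0.4691; γ = 1/√(1 − 0.4691²) = 1/√0.7799 = 1.132
The oscillator's own cycle count is N = f × τ where τ is the proper time on the ship. τ = Δt/γ = 37.9/1.132 = 33.47 years = 1.056×10⁹ s.
N = 2.959×10⁹ × 1.056×10⁹ = 3.126×10¹⁸.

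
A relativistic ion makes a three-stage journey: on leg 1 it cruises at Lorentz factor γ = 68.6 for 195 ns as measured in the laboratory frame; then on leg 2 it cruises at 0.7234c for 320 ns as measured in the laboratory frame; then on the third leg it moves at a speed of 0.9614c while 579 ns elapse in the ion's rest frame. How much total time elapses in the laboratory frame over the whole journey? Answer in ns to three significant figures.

Leg 1: 195 ns is already measured in the laboratory frame.
Leg 2: 320 ns is already measured in the laboratory frame.
Leg 3: γ = 1/√(1 − 0.9614²) = 1/√0.07571 = 3.634; Δt_3 = 3.634 × 579 = 2104 ns.
Total: 195.0 + 320.0 + 2104 ns.

Δt = 2620 ns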